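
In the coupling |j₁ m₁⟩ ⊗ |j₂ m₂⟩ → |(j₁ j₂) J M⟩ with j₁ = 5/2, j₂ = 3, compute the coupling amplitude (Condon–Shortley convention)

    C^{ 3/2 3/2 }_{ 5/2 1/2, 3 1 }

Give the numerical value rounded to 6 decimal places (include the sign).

triangle: 4!*1!*2!/8! = 48/40320
(j±m)!: 3!*2!*4!*2!*3!*0! = 3456
prefactor² = (2J+1)*Δ*N² = 576/35
  k=2: +1/(2!*2!*0!*2!*1!*0!) = 1/8
Σ = 1/8  ⇒  CG² = 576/35*1/8² = 9/35
CG = +√(9/35) = +0.507093

+0.507093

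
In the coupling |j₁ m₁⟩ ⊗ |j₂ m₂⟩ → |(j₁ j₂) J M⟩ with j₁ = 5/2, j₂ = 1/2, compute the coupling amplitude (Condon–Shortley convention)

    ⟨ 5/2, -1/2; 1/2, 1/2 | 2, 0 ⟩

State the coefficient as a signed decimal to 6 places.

triangle: 1!×4!×0!/6! = 24/720
(j±m)!: 2!×3!×1!×0!×2!×2! = 48
prefactor² = (2J+1)×Δ×N² = 8
  k=1: −1/(1!×0!×2!×0!×2!×0!) = -1/4
Σ = -1/4  ⇒  CG² = 8×(-1/4)² = 1/2
CG = −√(1/2) = -0.707107

−√(1/2) = -0.707107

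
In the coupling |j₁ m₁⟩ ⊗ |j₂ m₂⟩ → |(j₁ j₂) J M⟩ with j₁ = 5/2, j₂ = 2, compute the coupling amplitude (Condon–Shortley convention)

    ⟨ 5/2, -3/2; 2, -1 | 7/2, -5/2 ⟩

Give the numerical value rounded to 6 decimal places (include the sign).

-0.125988

j₁+j₂−J=1  J+j₁−j₂=4  J−j₁+j₂=3  j₁+j₂+J+1=9
(j₁±m₁, j₂±m₂, J±M) = (1,4,1,3,1,6)
P² = 2304/7
sum k=0..1:
  [0] +1/48 = 1/48
  [1] −1/36 = -1/36
S = -1/144
C² = P²·S² = 1/63 ; C = -0.125988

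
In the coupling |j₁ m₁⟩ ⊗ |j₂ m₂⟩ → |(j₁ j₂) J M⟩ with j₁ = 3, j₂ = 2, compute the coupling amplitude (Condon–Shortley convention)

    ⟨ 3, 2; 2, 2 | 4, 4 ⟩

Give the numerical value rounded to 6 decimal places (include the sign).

-0.632456

√[9·1!5!3!/10! · 5!1!4!0!8!0!] = √(207360)
  +(−1)^1/∏(1,0,0,3,5,0)! = -1/720  (running -1/720)
⟨..|..⟩ = √(207360)·(-1/720) = -0.632456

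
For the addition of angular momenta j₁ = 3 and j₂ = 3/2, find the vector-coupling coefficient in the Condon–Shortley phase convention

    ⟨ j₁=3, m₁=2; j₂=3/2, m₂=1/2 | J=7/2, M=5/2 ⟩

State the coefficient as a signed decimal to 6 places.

triangle: 1!*5!*2!/9! = 240/362880
(j±m)!: 5!*1!*2!*1!*6!*1! = 172800
prefactor² = (2J+1)*Δ*N² = 6400/7
  k=0: +1/(0!*1!*1!*2!*4!*0!) = 1/48
  k=1: −1/(1!*0!*0!*1!*5!*1!) = -1/120
Σ = 1/80  ⇒  CG² = 6400/7*1/80² = 1/7
CG = +√(1/7) = +0.377964

+√(1/7) = +0.377964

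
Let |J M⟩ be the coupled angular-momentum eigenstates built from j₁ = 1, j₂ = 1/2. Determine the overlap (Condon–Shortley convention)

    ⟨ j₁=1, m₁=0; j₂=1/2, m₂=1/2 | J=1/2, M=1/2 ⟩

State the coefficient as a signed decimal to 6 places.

−√(1/3) = -0.577350

j₁+j₂−J=1  J+j₁−j₂=1  J−j₁+j₂=0  j₁+j₂+J+1=3
(j₁±m₁, j₂±m₂, J±M) = (1,1,1,0,1,0)
P² = 1/3
sum k=1..1:
  [1] −1/1 = -1
S = -1
C² = P²·S² = 1/3 ; C = -0.577350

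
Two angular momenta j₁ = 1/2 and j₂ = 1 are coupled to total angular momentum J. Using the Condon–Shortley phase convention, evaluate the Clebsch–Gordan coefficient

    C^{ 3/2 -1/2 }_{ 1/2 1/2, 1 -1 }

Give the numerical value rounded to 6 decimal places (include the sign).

j₁+j₂−J=0  J+j₁−j₂=1  J−j₁+j₂=2  j₁+j₂+J+1=4
(j₁±m₁, j₂±m₂, J±M) = (1,0,0,2,1,2)
P² = 4/3
sum k=0..0:
  [0] +1/2 = 1/2
S = 1/2
C² = P²·S² = 1/3 ; C = +0.577350

+0.577350  (= +√(1/3))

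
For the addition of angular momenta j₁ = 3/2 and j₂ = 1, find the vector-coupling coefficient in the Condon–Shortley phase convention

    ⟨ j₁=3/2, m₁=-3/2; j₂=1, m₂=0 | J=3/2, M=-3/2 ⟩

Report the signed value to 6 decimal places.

√[4·1!2!1!/5! · 0!3!1!1!0!3!] = √(12/5)
  +(−1)^1/∏(1,0,2,0,0,1)! = -1/2  (running -1/2)
⟨..|..⟩ = √(12/5)·(-1/2) = -0.774597

−√(3/5) = -0.774597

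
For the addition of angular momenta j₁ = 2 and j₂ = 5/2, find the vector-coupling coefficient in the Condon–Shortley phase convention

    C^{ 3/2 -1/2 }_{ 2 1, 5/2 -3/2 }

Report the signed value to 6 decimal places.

-0.138013

triangle: 3!·1!·2!/7! = 12/5040
(j±m)!: 3!·1!·1!·4!·1!·2! = 288
prefactor² = (2J+1)·Δ·N² = 96/35
  k=0: +1/(0!·3!·1!·1!·0!·1!) = 1/6
  k=1: −1/(1!·2!·0!·0!·1!·2!) = -1/4
Σ = -1/12  ⇒  CG² = 96/35·(-1/12)² = 2/105
CG = −√(2/105) = -0.138013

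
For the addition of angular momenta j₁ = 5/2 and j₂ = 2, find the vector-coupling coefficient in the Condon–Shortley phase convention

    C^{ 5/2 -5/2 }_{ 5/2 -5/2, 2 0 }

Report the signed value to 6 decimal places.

triangle: 2!×3!×2!/8! = 24/40320
(j±m)!: 0!×5!×2!×2!×0!×5! = 57600
prefactor² = (2J+1)×Δ×N² = 1440/7
  k=2: +1/(2!×0!×3!×0!×0!×2!) = 1/24
Σ = 1/24  ⇒  CG² = 1440/7×1/24² = 5/14
CG = +√(5/14) = +0.597614

+√(5/14) = +0.597614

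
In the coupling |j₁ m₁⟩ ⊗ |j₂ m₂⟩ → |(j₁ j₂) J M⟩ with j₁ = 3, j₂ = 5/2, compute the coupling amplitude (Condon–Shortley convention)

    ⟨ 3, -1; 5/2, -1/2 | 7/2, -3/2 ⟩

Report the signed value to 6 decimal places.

-0.487950  (= −√(5/21))

√[8·2!4!3!/10! · 2!4!2!3!2!5!] = √(3072/35)
  +(−1)^0/∏(0,2,4,2,0,1)! = 1/96  (running 1/96)
  +(−1)^1/∏(1,1,3,1,1,2)! = -1/12  (running -7/96)
  +(−1)^2/∏(2,0,2,0,2,3)! = 1/48  (running -5/96)
⟨..|..⟩ = √(3072/35)·(-5/96) = -0.487950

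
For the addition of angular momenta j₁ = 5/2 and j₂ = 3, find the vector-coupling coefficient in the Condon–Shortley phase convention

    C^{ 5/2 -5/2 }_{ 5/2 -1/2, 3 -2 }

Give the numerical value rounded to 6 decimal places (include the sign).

−√(5/14) = -0.597614

j₁+j₂−J=3  J+j₁−j₂=2  J−j₁+j₂=3  j₁+j₂+J+1=9
(j₁±m₁, j₂±m₂, J±M) = (2,3,1,5,0,5)
P² = 1440/7
sum k=1..1:
  [1] −1/24 = -1/24
S = -1/24
C² = P²·S² = 5/14 ; C = -0.597614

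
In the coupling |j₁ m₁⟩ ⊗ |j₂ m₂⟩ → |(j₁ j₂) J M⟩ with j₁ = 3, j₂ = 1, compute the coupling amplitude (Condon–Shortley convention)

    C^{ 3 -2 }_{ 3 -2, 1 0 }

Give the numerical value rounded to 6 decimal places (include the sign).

triangle: 1!*5!*1!/8! = 120/40320
(j±m)!: 1!*5!*1!*1!*1!*5! = 14400
prefactor² = (2J+1)*Δ*N² = 300
  k=0: +1/(0!*1!*5!*1!*0!*0!) = 1/120
  k=1: −1/(1!*0!*4!*0!*1!*1!) = -1/24
Σ = -1/30  ⇒  CG² = 300*(-1/30)² = 1/3
CG = −√(1/3) = -0.577350

−√(1/3) ≈ -0.577350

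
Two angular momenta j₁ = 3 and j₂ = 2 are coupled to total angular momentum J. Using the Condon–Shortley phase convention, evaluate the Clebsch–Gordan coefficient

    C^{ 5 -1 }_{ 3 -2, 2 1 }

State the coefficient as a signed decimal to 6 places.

+√(4/35) ≈ +0.338062

triangle: 0!*6!*4!/11! = 17280/39916800
(j±m)!: 1!*5!*3!*1!*4!*6! = 12441600
prefactor² = (2J+1)*Δ*N² = 414720/7
  k=0: +1/(0!*0!*5!*3!*1!*1!) = 1/720
Σ = 1/720  ⇒  CG² = 414720/7*1/720² = 4/35
CG = +√(4/35) = +0.338062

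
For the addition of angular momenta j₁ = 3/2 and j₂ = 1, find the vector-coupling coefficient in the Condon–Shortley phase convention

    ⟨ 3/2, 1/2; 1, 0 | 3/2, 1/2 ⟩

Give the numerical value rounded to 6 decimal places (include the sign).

triangle: 1!×2!×1!/5! = 2/120
(j±m)!: 2!×1!×1!×1!×2!×1! = 4
prefactor² = (2J+1)×Δ×N² = 4/15
  k=0: +1/(0!×1!×1!×1!×1!×0!) = 1
  k=1: −1/(1!×0!×0!×0!×2!×1!) = -1/2
Σ = 1/2  ⇒  CG² = 4/15×1/2² = 1/15
CG = +√(1/15) = +0.258199

+√(1/15) ≈ +0.258199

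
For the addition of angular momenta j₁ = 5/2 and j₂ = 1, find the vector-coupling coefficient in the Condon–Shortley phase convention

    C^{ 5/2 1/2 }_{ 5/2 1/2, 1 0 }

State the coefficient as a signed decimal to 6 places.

√[6·1!4!1!/7! · 3!2!1!1!3!2!] = √(144/35)
  +(−1)^0/∏(0,1,2,1,2,0)! = 1/4  (running 1/4)
  +(−1)^1/∏(1,0,1,0,3,1)! = -1/6  (running 1/12)
⟨..|..⟩ = √(144/35)·(1/12) = +0.169031

+0.169031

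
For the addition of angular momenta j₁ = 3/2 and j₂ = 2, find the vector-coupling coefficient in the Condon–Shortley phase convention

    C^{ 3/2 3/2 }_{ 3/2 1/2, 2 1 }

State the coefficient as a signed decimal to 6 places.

√[4·2!1!2!/6! · 2!1!3!1!3!0!] = √(8/5)
  +(−1)^1/∏(1,1,0,2,1,0)! = -1/2  (running -1/2)
⟨..|..⟩ = √(8/5)·(-1/2) = -0.632456

−√(2/5) = -0.632456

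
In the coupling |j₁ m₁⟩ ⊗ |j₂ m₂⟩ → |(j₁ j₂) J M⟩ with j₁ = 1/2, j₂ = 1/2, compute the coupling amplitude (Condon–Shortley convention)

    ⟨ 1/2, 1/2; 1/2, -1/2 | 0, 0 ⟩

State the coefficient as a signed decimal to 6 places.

+0.707107  (= +√(1/2))

j₁+j₂−J=1  J+j₁−j₂=0  J−j₁+j₂=0  j₁+j₂+J+1=2
(j₁±m₁, j₂±m₂, J±M) = (1,0,0,1,0,0)
P² = 1/2
sum k=0..0:
  [0] +1/1 = 1
S = 1
C² = P²·S² = 1/2 ; C = +0.707107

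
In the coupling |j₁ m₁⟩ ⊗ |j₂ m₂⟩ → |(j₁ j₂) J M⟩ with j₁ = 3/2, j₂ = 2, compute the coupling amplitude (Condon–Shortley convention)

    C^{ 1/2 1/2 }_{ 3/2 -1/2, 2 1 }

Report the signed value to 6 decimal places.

+0.547723

√[2·3!0!1!/5! · 1!2!3!1!1!0!] = √(6/5)
  +(−1)^2/∏(2,1,0,1,0,0)! = 1/2  (running 1/2)
⟨..|..⟩ = √(6/5)·(1/2) = +0.547723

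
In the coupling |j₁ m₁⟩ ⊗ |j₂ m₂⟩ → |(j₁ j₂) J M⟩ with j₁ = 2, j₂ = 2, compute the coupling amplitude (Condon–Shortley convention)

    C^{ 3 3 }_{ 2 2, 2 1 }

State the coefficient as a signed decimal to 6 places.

+0.707107  (= +√(1/2))

triangle: 1!*3!*3!/8! = 36/40320
(j±m)!: 4!*0!*3!*1!*6!*0! = 103680
prefactor² = (2J+1)*Δ*N² = 648
  k=0: +1/(0!*1!*0!*3!*3!*0!) = 1/36
Σ = 1/36  ⇒  CG² = 648*1/36² = 1/2
CG = +√(1/2) = +0.707107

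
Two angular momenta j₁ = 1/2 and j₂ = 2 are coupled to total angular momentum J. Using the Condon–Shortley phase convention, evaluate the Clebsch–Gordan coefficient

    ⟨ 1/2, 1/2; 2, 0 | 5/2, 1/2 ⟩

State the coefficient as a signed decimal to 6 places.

+0.774597

j₁+j₂−J=0  J+j₁−j₂=1  J−j₁+j₂=4  j₁+j₂+J+1=6
(j₁±m₁, j₂±m₂, J±M) = (1,0,2,2,3,2)
P² = 48/5
sum k=0..0:
  [0] +1/4 = 1/4
S = 1/4
C² = P²·S² = 3/5 ; C = +0.774597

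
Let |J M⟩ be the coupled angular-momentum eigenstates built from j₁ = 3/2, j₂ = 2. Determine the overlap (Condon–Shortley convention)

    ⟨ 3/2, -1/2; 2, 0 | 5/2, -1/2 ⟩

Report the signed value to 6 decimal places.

√[6·1!2!3!/7! · 1!2!2!2!2!3!] = √(48/35)
  +(−1)^0/∏(0,1,2,2,0,1)! = 1/4  (running 1/4)
  +(−1)^1/∏(1,0,1,1,1,2)! = -1/2  (running -1/4)
⟨..|..⟩ = √(48/35)·(-1/4) = -0.292770

−√(3/35) = -0.292770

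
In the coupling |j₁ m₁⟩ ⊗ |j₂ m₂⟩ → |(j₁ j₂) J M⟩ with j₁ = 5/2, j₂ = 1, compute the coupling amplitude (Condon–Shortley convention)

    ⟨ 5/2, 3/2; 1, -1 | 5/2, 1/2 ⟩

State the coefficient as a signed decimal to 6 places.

√[6·1!4!1!/7! · 4!1!0!2!3!2!] = √(576/35)
  +(−1)^0/∏(0,1,1,0,3,1)! = 1/6  (running 1/6)
⟨..|..⟩ = √(576/35)·(1/6) = +0.676123

+√(16/35) ≈ +0.676123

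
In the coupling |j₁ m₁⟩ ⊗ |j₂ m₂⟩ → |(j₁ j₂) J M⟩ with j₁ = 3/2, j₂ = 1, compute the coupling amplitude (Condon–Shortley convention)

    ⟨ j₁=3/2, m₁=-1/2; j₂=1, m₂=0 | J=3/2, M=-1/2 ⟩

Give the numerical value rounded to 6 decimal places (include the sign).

j₁+j₂−J=1  J+j₁−j₂=2  J−j₁+j₂=1  j₁+j₂+J+1=5
(j₁±m₁, j₂±m₂, J±M) = (1,2,1,1,1,2)
P² = 4/15
sum k=0..1:
  [0] +1/2 = 1/2
  [1] −1/1 = -1
S = -1/2
C² = P²·S² = 1/15 ; C = -0.258199

−√(1/15) = -0.258199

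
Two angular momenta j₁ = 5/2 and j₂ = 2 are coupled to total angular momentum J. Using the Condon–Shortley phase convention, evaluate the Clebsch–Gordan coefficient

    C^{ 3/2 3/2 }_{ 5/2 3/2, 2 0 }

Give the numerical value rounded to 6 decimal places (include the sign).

−√(12/35) ≈ -0.585540

√[4·3!2!1!/7! · 4!1!2!2!3!0!] = √(192/35)
  +(−1)^1/∏(1,2,0,1,2,0)! = -1/4  (running -1/4)
⟨..|..⟩ = √(192/35)·(-1/4) = -0.585540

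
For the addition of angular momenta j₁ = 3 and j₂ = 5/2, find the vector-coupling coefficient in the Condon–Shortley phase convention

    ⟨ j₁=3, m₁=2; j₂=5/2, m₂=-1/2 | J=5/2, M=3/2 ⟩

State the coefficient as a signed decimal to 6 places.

-0.267261  (= −√(1/14))

√[6·3!3!2!/9! · 5!1!2!3!4!1!] = √(288/7)
  +(−1)^0/∏(0,3,1,2,2,0)! = 1/24  (running 1/24)
  +(−1)^1/∏(1,2,0,1,3,1)! = -1/12  (running -1/24)
⟨..|..⟩ = √(288/7)·(-1/24) = -0.267261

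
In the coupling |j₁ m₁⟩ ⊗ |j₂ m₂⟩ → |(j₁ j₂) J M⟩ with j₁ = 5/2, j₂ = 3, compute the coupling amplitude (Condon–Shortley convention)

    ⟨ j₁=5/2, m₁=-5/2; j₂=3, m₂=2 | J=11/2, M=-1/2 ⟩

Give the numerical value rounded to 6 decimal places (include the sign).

+0.113961  (= +√(1/77))

√[12·0!5!6!/12! · 0!5!5!1!5!6!] = √(207360000/77)
  +(−1)^0/∏(0,0,5,5,0,1)! = 1/14400  (running 1/14400)
⟨..|..⟩ = √(207360000/77)·(1/14400) = +0.113961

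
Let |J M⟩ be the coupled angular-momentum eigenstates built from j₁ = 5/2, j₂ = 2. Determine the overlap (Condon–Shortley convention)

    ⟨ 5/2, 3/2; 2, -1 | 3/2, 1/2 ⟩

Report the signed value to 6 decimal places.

-0.138013  (= −√(2/105))

triangle: 3!*2!*1!/7! = 12/5040
(j±m)!: 4!*1!*1!*3!*2!*1! = 288
prefactor² = (2J+1)*Δ*N² = 96/35
  k=0: +1/(0!*3!*1!*1!*1!*0!) = 1/6
  k=1: −1/(1!*2!*0!*0!*2!*1!) = -1/4
Σ = -1/12  ⇒  CG² = 96/35*(-1/12)² = 2/105
CG = −√(2/105) = -0.138013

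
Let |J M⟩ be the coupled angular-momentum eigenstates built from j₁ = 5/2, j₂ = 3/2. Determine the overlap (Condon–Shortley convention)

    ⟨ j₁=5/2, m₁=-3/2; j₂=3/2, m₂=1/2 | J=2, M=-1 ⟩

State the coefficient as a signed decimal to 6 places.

√[5·2!3!1!/7! · 1!4!2!1!1!3!] = √(24/7)
  +(−1)^1/∏(1,1,3,1,0,0)! = -1/6  (running -1/6)
  +(−1)^2/∏(2,0,2,0,1,1)! = 1/4  (running 1/12)
⟨..|..⟩ = √(24/7)·(1/12) = +0.154303

+√(1/42) ≈ +0.154303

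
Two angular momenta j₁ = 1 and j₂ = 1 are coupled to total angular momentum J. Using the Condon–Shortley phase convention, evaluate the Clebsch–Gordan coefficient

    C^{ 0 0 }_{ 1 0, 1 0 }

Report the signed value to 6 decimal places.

−√(1/3) = -0.577350

triangle: 2!·0!·0!/3! = 2/6
(j±m)!: 1!·1!·1!·1!·0!·0! = 1
prefactor² = (2J+1)·Δ·N² = 1/3
  k=1: −1/(1!·1!·0!·0!·0!·0!) = -1
Σ = -1  ⇒  CG² = 1/3·(-1)² = 1/3
CG = −√(1/3) = -0.577350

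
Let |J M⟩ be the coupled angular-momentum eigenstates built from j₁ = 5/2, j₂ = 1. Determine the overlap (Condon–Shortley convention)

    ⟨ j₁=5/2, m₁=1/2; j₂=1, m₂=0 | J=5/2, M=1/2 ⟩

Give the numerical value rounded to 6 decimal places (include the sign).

triangle: 1!*4!*1!/7! = 24/5040
(j±m)!: 3!*2!*1!*1!*3!*2! = 144
prefactor² = (2J+1)*Δ*N² = 144/35
  k=0: +1/(0!*1!*2!*1!*2!*0!) = 1/4
  k=1: −1/(1!*0!*1!*0!*3!*1!) = -1/6
Σ = 1/12  ⇒  CG² = 144/35*1/12² = 1/35
CG = +√(1/35) = +0.169031

+√(1/35) ≈ +0.169031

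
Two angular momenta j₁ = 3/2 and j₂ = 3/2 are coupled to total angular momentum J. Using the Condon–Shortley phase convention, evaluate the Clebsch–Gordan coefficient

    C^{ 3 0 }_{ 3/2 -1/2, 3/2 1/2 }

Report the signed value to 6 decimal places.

+√(9/20) ≈ +0.670820

√[7·0!3!3!/7! · 1!2!2!1!3!3!] = √(36/5)
  +(−1)^0/∏(0,0,2,2,1,1)! = 1/4  (running 1/4)
⟨..|..⟩ = √(36/5)·(1/4) = +0.670820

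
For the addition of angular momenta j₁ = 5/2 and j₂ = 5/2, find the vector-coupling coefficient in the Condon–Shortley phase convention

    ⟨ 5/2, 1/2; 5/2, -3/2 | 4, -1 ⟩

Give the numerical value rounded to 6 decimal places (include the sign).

triangle: 1!·4!·4!/10! = 576/3628800
(j±m)!: 3!·2!·1!·4!·3!·5! = 207360
prefactor² = (2J+1)·Δ·N² = 10368/35
  k=0: +1/(0!·1!·2!·1!·2!·3!) = 1/24
  k=1: −1/(1!·0!·1!·0!·3!·4!) = -1/144
Σ = 5/144  ⇒  CG² = 10368/35·5/144² = 5/14
CG = +√(5/14) = +0.597614

+0.597614  (= +√(5/14))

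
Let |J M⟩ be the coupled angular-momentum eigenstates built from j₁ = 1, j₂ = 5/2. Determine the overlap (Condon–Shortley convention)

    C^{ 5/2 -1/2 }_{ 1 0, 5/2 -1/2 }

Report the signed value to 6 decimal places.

triangle: 1!·1!·4!/7! = 24/5040
(j±m)!: 1!·1!·2!·3!·2!·3! = 144
prefactor² = (2J+1)·Δ·N² = 144/35
  k=0: +1/(0!·1!·1!·2!·0!·2!) = 1/4
  k=1: −1/(1!·0!·0!·1!·1!·3!) = -1/6
Σ = 1/12  ⇒  CG² = 144/35·1/12² = 1/35
CG = +√(1/35) = +0.169031

+0.169031  (= +√(1/35))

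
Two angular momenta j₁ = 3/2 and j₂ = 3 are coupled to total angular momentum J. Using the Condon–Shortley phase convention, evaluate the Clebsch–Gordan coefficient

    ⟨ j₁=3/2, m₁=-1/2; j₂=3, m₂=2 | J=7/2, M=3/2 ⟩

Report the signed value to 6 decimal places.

j₁+j₂−J=1  J+j₁−j₂=2  J−j₁+j₂=5  j₁+j₂+J+1=9
(j₁±m₁, j₂±m₂, J±M) = (1,2,5,1,5,2)
P² = 6400/21
sum k=0..1:
  [0] +1/240 = 1/240
  [1] −1/24 = -1/24
S = -3/80
C² = P²·S² = 3/7 ; C = -0.654654

-0.654654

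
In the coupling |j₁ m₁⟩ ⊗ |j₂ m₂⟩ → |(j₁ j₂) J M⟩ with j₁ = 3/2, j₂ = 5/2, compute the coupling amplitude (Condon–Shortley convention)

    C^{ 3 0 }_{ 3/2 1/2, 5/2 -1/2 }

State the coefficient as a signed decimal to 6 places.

triangle: 1!×2!×4!/8! = 48/40320
(j±m)!: 2!×1!×2!×3!×3!×3! = 864
prefactor² = (2J+1)×Δ×N² = 36/5
  k=0: +1/(0!×1!×1!×2!×1!×2!) = 1/4
  k=1: −1/(1!×0!×0!×1!×2!×3!) = -1/12
Σ = 1/6  ⇒  CG² = 36/5×1/6² = 1/5
CG = +√(1/5) = +0.447214

+0.447214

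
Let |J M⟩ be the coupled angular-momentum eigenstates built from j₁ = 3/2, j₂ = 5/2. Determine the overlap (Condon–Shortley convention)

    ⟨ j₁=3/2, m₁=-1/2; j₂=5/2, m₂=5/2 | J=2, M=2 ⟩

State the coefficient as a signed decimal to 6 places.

triangle: 2!*1!*3!/7! = 12/5040
(j±m)!: 1!*2!*5!*0!*4!*0! = 5760
prefactor² = (2J+1)*Δ*N² = 480/7
  k=2: +1/(2!*0!*0!*3!*1!*0!) = 1/12
Σ = 1/12  ⇒  CG² = 480/7*1/12² = 10/21
CG = +√(10/21) = +0.690066

+0.690066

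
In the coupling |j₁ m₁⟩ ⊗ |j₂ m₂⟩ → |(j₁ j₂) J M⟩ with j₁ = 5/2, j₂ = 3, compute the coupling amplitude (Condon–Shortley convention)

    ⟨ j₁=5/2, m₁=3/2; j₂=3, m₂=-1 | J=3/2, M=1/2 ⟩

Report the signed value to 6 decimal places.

triangle: 4!·1!·2!/8! = 48/40320
(j±m)!: 4!·1!·2!·4!·2!·1! = 2304
prefactor² = (2J+1)·Δ·N² = 384/35
  k=0: +1/(0!·4!·1!·2!·0!·0!) = 1/48
  k=1: −1/(1!·3!·0!·1!·1!·1!) = -1/6
Σ = -7/48  ⇒  CG² = 384/35·(-7/48)² = 7/30
CG = −√(7/30) = -0.483046

−√(7/30) ≈ -0.483046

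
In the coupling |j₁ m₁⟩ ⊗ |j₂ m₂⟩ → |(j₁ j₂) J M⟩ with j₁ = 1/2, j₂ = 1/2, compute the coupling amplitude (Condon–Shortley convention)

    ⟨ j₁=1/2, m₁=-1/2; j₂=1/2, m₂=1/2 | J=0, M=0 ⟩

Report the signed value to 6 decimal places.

j₁+j₂−J=1  J+j₁−j₂=0  J−j₁+j₂=0  j₁+j₂+J+1=2
(j₁±m₁, j₂±m₂, J±M) = (0,1,1,0,0,0)
P² = 1/2
sum k=1..1:
  [1] −1/1 = -1
S = -1
C² = P²·S² = 1/2 ; C = -0.707107

−√(1/2) ≈ -0.707107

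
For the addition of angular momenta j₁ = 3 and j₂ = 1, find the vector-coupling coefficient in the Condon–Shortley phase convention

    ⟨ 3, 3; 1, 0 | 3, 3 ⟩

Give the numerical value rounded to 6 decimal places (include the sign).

+√(3/4) ≈ +0.866025

j₁+j₂−J=1  J+j₁−j₂=5  J−j₁+j₂=1  j₁+j₂+J+1=8
(j₁±m₁, j₂±m₂, J±M) = (6,0,1,1,6,0)
P² = 10800
sum k=0..0:
  [0] +1/120 = 1/120
S = 1/120
C² = P²·S² = 3/4 ; C = +0.866025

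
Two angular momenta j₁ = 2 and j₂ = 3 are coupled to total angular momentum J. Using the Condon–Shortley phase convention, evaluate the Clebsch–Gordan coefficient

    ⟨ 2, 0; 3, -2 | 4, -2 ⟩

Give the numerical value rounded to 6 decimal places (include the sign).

+√(12/35) ≈ +0.585540

√[9·1!3!5!/10! · 2!2!1!5!2!6!] = √(8640/7)
  +(−1)^0/∏(0,1,2,1,1,4)! = 1/48  (running 1/48)
  +(−1)^1/∏(1,0,1,0,2,5)! = -1/240  (running 1/60)
⟨..|..⟩ = √(8640/7)·(1/60) = +0.585540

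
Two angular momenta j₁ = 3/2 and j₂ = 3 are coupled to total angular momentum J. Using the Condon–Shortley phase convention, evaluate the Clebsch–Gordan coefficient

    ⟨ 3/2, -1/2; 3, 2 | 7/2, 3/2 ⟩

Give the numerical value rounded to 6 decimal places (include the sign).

-0.654654  (= −√(3/7))

triangle: 1!*2!*5!/9! = 240/362880
(j±m)!: 1!*2!*5!*1!*5!*2! = 57600
prefactor² = (2J+1)*Δ*N² = 6400/21
  k=0: +1/(0!*1!*2!*5!*0!*0!) = 1/240
  k=1: −1/(1!*0!*1!*4!*1!*1!) = -1/24
Σ = -3/80  ⇒  CG² = 6400/21*(-3/80)² = 3/7
CG = −√(3/7) = -0.654654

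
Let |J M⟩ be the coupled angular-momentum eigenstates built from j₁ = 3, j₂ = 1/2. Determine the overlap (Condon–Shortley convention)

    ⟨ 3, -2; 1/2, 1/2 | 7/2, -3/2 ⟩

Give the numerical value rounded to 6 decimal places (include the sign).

+√(2/7) = +0.534522

j₁+j₂−J=0  J+j₁−j₂=6  J−j₁+j₂=1  j₁+j₂+J+1=8
(j₁±m₁, j₂±m₂, J±M) = (1,5,1,0,2,5)
P² = 28800/7
sum k=0..0:
  [0] +1/120 = 1/120
S = 1/120
C² = P²·S² = 2/7 ; C = +0.534522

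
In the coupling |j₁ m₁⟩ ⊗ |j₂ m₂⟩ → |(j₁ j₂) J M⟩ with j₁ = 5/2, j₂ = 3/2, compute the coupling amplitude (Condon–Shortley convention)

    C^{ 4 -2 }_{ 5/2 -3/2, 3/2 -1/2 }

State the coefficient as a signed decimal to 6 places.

√[9·0!5!3!/9! · 1!4!1!2!2!6!] = √(8640/7)
  +(−1)^0/∏(0,0,4,1,1,2)! = 1/48  (running 1/48)
⟨..|..⟩ = √(8640/7)·(1/48) = +0.731925

+0.731925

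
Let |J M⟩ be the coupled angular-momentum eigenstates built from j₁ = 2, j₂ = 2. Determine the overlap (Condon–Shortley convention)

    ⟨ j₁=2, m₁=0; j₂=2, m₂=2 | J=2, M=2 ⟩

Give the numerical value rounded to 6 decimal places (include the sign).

j₁+j₂−J=2  J+j₁−j₂=2  J−j₁+j₂=2  j₁+j₂+J+1=7
(j₁±m₁, j₂±m₂, J±M) = (2,2,4,0,4,0)
P² = 128/7
sum k=2..2:
  [2] +1/8 = 1/8
S = 1/8
C² = P²·S² = 2/7 ; C = +0.534522

+√(2/7) = +0.534522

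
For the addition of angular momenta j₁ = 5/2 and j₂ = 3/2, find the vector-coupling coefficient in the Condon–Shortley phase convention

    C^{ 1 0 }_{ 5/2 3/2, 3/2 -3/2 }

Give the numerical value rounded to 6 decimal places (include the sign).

+0.447214

j₁+j₂−J=3  J+j₁−j₂=2  J−j₁+j₂=0  j₁+j₂+J+1=6
(j₁±m₁, j₂±m₂, J±M) = (4,1,0,3,1,1)
P² = 36/5
sum k=0..0:
  [0] +1/6 = 1/6
S = 1/6
C² = P²·S² = 1/5 ; C = +0.447214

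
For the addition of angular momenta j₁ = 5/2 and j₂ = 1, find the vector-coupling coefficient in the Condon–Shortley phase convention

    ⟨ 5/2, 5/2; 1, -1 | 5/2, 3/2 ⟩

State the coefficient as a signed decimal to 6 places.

+0.534522

triangle: 1!·4!·1!/7! = 24/5040
(j±m)!: 5!·0!·0!·2!·4!·1! = 5760
prefactor² = (2J+1)·Δ·N² = 1152/7
  k=0: +1/(0!·1!·0!·0!·4!·1!) = 1/24
Σ = 1/24  ⇒  CG² = 1152/7·1/24² = 2/7
CG = +√(2/7) = +0.534522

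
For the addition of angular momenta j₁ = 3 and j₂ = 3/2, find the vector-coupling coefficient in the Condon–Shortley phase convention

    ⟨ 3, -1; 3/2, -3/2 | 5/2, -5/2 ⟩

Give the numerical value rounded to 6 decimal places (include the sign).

+0.327327

√[6·2!4!1!/8! · 2!4!0!3!0!5!] = √(1728/7)
  +(−1)^0/∏(0,2,4,0,0,1)! = 1/48  (running 1/48)
⟨..|..⟩ = √(1728/7)·(1/48) = +0.327327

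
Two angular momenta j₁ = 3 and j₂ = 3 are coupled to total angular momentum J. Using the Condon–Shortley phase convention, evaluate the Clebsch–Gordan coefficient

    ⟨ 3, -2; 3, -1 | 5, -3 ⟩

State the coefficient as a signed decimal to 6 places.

j₁+j₂−J=1  J+j₁−j₂=5  J−j₁+j₂=5  j₁+j₂+J+1=12
(j₁±m₁, j₂±m₂, J±M) = (1,5,2,4,2,8)
P² = 153600
sum k=0..1:
  [0] +1/1440 = 1/1440
  [1] −1/576 = -1/576
S = -1/960
C² = P²·S² = 1/6 ; C = -0.408248

-0.408248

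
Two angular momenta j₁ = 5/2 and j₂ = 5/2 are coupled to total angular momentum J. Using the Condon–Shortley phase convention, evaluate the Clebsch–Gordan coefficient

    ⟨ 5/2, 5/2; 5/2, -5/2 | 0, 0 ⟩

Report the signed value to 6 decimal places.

+√(1/6) ≈ +0.408248

j₁+j₂−J=5  J+j₁−j₂=0  J−j₁+j₂=0  j₁+j₂+J+1=6
(j₁±m₁, j₂±m₂, J±M) = (5,0,0,5,0,0)
P² = 2400
sum k=0..0:
  [0] +1/120 = 1/120
S = 1/120
C² = P²·S² = 1/6 ; C = +0.408248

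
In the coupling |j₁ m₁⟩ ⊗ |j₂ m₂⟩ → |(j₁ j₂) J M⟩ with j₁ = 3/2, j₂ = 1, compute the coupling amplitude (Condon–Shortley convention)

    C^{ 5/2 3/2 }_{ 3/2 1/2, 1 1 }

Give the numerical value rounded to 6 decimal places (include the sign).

+√(3/5) = +0.774597

j₁+j₂−J=0  J+j₁−j₂=3  J−j₁+j₂=2  j₁+j₂+J+1=6
(j₁±m₁, j₂±m₂, J±M) = (2,1,2,0,4,1)
P² = 48/5
sum k=0..0:
  [0] +1/4 = 1/4
S = 1/4
C² = P²·S² = 3/5 ; C = +0.774597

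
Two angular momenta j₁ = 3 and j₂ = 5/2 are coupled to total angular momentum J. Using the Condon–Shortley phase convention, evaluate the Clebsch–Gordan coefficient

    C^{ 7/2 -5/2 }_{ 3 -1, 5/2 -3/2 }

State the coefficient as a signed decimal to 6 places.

j₁+j₂−J=2  J+j₁−j₂=4  J−j₁+j₂=3  j₁+j₂+J+1=10
(j₁±m₁, j₂±m₂, J±M) = (2,4,1,4,1,6)
P² = 18432/35
sum k=0..1:
  [0] +1/96 = 1/96
  [1] −1/36 = -1/36
S = -5/288
C² = P²·S² = 10/63 ; C = -0.398410

-0.398410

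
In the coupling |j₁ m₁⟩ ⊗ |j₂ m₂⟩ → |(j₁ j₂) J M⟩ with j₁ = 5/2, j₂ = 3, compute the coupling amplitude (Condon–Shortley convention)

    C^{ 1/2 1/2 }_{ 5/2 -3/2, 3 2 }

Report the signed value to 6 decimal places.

+√(5/21) = +0.487950

j₁+j₂−J=5  J+j₁−j₂=0  J−j₁+j₂=1  j₁+j₂+J+1=7
(j₁±m₁, j₂±m₂, J±M) = (1,4,5,1,1,0)
P² = 960/7
sum k=4..4:
  [4] +1/24 = 1/24
S = 1/24
C² = P²·S² = 5/21 ; C = +0.487950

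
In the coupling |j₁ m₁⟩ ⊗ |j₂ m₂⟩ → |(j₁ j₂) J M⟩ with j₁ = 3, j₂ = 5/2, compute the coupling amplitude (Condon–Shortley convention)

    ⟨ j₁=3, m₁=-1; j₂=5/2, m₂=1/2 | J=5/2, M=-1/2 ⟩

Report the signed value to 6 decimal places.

triangle: 3!·3!·2!/9! = 72/362880
(j±m)!: 2!·4!·3!·2!·2!·3! = 6912
prefactor² = (2J+1)·Δ·N² = 288/35
  k=1: −1/(1!·2!·3!·2!·0!·0!) = -1/24
  k=2: +1/(2!·1!·2!·1!·1!·1!) = 1/4
  k=3: −1/(3!·0!·1!·0!·2!·2!) = -1/24
Σ = 1/6  ⇒  CG² = 288/35·1/6² = 8/35
CG = +√(8/35) = +0.478091

+0.478091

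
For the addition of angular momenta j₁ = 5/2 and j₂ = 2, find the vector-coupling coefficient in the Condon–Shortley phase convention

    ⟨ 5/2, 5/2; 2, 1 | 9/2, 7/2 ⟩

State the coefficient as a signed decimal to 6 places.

√[10·0!5!4!/10! · 5!0!3!1!8!1!] = √(230400)
  +(−1)^0/∏(0,0,0,3,5,1)! = 1/720  (running 1/720)
⟨..|..⟩ = √(230400)·(1/720) = +0.666667

+0.666667  (= +√(4/9))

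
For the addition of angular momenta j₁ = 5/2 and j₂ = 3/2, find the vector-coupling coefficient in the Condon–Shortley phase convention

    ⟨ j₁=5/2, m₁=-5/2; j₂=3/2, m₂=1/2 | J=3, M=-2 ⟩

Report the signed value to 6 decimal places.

triangle: 1!·4!·2!/8! = 48/40320
(j±m)!: 0!·5!·2!·1!·1!·5! = 28800
prefactor² = (2J+1)·Δ·N² = 240
  k=1: −1/(1!·0!·4!·1!·0!·1!) = -1/24
Σ = -1/24  ⇒  CG² = 240·(-1/24)² = 5/12
CG = −√(5/12) = -0.645497

-0.645497  (= −√(5/12))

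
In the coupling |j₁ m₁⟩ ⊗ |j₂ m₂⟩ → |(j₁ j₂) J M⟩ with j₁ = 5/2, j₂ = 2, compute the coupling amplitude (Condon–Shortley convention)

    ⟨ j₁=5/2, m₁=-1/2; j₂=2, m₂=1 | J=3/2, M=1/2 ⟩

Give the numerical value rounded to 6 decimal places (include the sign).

+0.487950

triangle: 3!*2!*1!/7! = 12/5040
(j±m)!: 2!*3!*3!*1!*2!*1! = 144
prefactor² = (2J+1)*Δ*N² = 48/35
  k=2: +1/(2!*1!*1!*1!*1!*0!) = 1/2
  k=3: −1/(3!*0!*0!*0!*2!*1!) = -1/12
Σ = 5/12  ⇒  CG² = 48/35*5/12² = 5/21
CG = +√(5/21) = +0.487950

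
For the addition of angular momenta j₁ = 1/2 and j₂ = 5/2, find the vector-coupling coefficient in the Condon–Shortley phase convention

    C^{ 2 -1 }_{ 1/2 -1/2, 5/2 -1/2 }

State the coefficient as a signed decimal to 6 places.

j₁+j₂−J=1  J+j₁−j₂=0  J−j₁+j₂=4  j₁+j₂+J+1=6
(j₁±m₁, j₂±m₂, J±M) = (0,1,2,3,1,3)
P² = 12
sum k=1..1:
  [1] −1/6 = -1/6
S = -1/6
C² = P²·S² = 1/3 ; C = -0.577350

−√(1/3) = -0.577350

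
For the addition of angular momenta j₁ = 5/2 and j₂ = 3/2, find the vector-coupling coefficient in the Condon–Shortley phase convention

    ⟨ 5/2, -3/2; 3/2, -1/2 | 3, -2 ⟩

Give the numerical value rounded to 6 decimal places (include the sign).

√[7·1!4!2!/8! · 1!4!1!2!1!5!] = √(48)
  +(−1)^0/∏(0,1,4,1,0,1)! = 1/24  (running 1/24)
  +(−1)^1/∏(1,0,3,0,1,2)! = -1/12  (running -1/24)
⟨..|..⟩ = √(48)·(-1/24) = -0.288675

-0.288675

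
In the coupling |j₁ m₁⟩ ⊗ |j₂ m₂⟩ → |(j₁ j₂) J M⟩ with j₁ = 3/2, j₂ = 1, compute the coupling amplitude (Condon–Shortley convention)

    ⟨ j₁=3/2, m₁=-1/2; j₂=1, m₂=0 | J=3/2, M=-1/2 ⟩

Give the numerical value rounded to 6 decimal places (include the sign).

j₁+j₂−J=1  J+j₁−j₂=2  J−j₁+j₂=1  j₁+j₂+J+1=5
(j₁±m₁, j₂±m₂, J±M) = (1,2,1,1,1,2)
P² = 4/15
sum k=0..1:
  [0] +1/2 = 1/2
  [1] −1/1 = -1
S = -1/2
C² = P²·S² = 1/15 ; C = -0.258199

-0.258199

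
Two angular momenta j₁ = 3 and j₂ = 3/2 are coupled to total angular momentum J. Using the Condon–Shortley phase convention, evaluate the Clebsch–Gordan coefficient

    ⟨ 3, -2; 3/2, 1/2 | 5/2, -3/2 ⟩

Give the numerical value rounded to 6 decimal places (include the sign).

+0.267261

j₁+j₂−J=2  J+j₁−j₂=4  J−j₁+j₂=1  j₁+j₂+J+1=8
(j₁±m₁, j₂±m₂, J±M) = (1,5,2,1,1,4)
P² = 288/7
sum k=1..2:
  [1] −1/24 = -1/24
  [2] +1/12 = 1/12
S = 1/24
C² = P²·S² = 1/14 ; C = +0.267261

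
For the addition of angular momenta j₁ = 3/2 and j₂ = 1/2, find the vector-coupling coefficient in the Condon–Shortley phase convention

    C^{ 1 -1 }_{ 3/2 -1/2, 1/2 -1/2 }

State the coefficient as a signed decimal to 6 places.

+0.500000

triangle: 1!·2!·0!/4! = 2/24
(j±m)!: 1!·2!·0!·1!·0!·2! = 4
prefactor² = (2J+1)·Δ·N² = 1
  k=0: +1/(0!·1!·2!·0!·0!·0!) = 1/2
Σ = 1/2  ⇒  CG² = 1·1/2² = 1/4
CG = +√(1/4) = +0.500000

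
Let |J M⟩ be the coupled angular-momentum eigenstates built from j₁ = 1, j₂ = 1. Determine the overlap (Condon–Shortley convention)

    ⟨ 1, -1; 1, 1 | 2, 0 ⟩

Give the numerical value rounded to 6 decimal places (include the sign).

triangle: 0!*2!*2!/5! = 4/120
(j±m)!: 0!*2!*2!*0!*2!*2! = 16
prefactor² = (2J+1)*Δ*N² = 8/3
  k=0: +1/(0!*0!*2!*2!*0!*0!) = 1/4
Σ = 1/4  ⇒  CG² = 8/3*1/4² = 1/6
CG = +√(1/6) = +0.408248

+√(1/6) ≈ +0.408248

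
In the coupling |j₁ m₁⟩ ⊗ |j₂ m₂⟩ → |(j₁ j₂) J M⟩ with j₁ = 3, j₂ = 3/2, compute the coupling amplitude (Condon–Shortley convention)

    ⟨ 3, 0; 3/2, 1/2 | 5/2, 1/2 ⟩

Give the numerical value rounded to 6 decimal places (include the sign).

√[6·2!4!1!/8! · 3!3!2!1!3!2!] = √(216/35)
  +(−1)^1/∏(1,1,2,1,2,0)! = -1/4  (running -1/4)
  +(−1)^2/∏(2,0,1,0,3,1)! = 1/12  (running -1/6)
⟨..|..⟩ = √(216/35)·(-1/6) = -0.414039

-0.414039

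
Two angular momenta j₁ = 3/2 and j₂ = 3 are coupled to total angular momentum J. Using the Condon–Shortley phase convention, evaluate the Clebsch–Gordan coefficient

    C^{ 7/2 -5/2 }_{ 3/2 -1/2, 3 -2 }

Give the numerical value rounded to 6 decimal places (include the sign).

√[8·1!2!5!/9! · 1!2!1!5!1!6!] = √(6400/7)
  +(−1)^0/∏(0,1,2,1,0,4)! = 1/48  (running 1/48)
  +(−1)^1/∏(1,0,1,0,1,5)! = -1/120  (running 1/80)
⟨..|..⟩ = √(6400/7)·(1/80) = +0.377964

+√(1/7) ≈ +0.377964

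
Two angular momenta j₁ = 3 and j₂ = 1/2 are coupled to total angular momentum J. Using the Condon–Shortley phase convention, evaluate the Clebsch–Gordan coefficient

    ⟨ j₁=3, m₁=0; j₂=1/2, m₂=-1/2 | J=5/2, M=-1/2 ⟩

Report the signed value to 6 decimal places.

+√(3/7) = +0.654654

√[6·1!5!0!/7! · 3!3!0!1!2!3!] = √(432/7)
  +(−1)^0/∏(0,1,3,0,2,0)! = 1/12  (running 1/12)
⟨..|..⟩ = √(432/7)·(1/12) = +0.654654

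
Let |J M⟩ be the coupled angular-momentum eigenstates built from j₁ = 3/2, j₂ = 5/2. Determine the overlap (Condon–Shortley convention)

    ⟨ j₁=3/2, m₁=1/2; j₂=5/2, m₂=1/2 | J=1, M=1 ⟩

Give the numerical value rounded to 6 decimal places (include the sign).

triangle: 3!*0!*2!/6! = 12/720
(j±m)!: 2!*1!*3!*2!*2!*0! = 48
prefactor² = (2J+1)*Δ*N² = 12/5
  k=1: −1/(1!*2!*0!*2!*0!*0!) = -1/4
Σ = -1/4  ⇒  CG² = 12/5*(-1/4)² = 3/20
CG = −√(3/20) = -0.387298

−√(3/20) = -0.387298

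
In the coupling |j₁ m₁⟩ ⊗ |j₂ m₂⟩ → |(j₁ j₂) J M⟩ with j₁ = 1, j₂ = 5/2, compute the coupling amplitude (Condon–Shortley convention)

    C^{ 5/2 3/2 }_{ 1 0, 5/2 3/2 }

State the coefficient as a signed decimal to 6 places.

triangle: 1!*1!*4!/7! = 24/5040
(j±m)!: 1!*1!*4!*1!*4!*1! = 576
prefactor² = (2J+1)*Δ*N² = 576/35
  k=0: +1/(0!*1!*1!*4!*0!*0!) = 1/24
  k=1: −1/(1!*0!*0!*3!*1!*1!) = -1/6
Σ = -1/8  ⇒  CG² = 576/35*(-1/8)² = 9/35
CG = −√(9/35) = -0.507093

−√(9/35) ≈ -0.507093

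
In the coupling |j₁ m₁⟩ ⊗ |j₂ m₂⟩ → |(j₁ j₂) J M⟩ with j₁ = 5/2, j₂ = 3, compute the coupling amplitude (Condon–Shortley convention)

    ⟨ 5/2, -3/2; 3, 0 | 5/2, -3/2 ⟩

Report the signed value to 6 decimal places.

+0.483046  (= +√(7/30))

triangle: 3!*2!*3!/9! = 72/362880
(j±m)!: 1!*4!*3!*3!*1!*4! = 20736
prefactor² = (2J+1)*Δ*N² = 864/35
  k=2: +1/(2!*1!*2!*1!*0!*2!) = 1/8
  k=3: −1/(3!*0!*1!*0!*1!*3!) = -1/36
Σ = 7/72  ⇒  CG² = 864/35*7/72² = 7/30
CG = +√(7/30) = +0.483046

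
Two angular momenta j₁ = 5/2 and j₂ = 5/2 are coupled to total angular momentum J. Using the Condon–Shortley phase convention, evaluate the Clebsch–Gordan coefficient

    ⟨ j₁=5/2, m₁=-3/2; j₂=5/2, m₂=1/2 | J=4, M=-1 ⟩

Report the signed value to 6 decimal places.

−√(5/14) = -0.597614

triangle: 1!·4!·4!/10! = 576/3628800
(j±m)!: 1!·4!·3!·2!·3!·5! = 207360
prefactor² = (2J+1)·Δ·N² = 10368/35
  k=0: +1/(0!·1!·4!·3!·0!·1!) = 1/144
  k=1: −1/(1!·0!·3!·2!·1!·2!) = -1/24
Σ = -5/144  ⇒  CG² = 10368/35·(-5/144)² = 5/14
CG = −√(5/14) = -0.597614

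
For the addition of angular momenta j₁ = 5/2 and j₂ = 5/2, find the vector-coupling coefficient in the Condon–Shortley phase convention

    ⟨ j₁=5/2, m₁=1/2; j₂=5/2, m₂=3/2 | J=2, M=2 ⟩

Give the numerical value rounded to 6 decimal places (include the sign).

j₁+j₂−J=3  J+j₁−j₂=2  J−j₁+j₂=2  j₁+j₂+J+1=8
(j₁±m₁, j₂±m₂, J±M) = (3,2,4,1,4,0)
P² = 144/7
sum k=2..2:
  [2] +1/8 = 1/8
S = 1/8
C² = P²·S² = 9/28 ; C = +0.566947

+0.566947  (= +√(9/28))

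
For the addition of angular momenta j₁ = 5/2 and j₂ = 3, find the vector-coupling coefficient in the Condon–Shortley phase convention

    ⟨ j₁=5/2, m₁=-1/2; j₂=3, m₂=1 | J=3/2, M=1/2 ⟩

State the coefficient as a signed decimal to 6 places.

√[4·4!1!2!/8! · 2!3!4!2!2!1!] = √(192/35)
  +(−1)^2/∏(2,2,1,2,0,0)! = 1/8  (running 1/8)
  +(−1)^3/∏(3,1,0,1,1,1)! = -1/6  (running -1/24)
⟨..|..⟩ = √(192/35)·(-1/24) = -0.097590

−√(1/105) = -0.097590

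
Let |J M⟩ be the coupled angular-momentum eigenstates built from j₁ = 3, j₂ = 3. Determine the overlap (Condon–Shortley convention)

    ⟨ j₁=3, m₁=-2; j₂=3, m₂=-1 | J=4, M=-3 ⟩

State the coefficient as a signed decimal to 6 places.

triangle: 2!·4!·4!/11! = 1152/39916800
(j±m)!: 1!·5!·2!·4!·1!·7! = 29030400
prefactor² = (2J+1)·Δ·N² = 82944/11
  k=1: −1/(1!·1!·4!·1!·0!·3!) = -1/144
  k=2: +1/(2!·0!·3!·0!·1!·4!) = 1/288
Σ = -1/288  ⇒  CG² = 82944/11·(-1/288)² = 1/11
CG = −√(1/11) = -0.301511

-0.301511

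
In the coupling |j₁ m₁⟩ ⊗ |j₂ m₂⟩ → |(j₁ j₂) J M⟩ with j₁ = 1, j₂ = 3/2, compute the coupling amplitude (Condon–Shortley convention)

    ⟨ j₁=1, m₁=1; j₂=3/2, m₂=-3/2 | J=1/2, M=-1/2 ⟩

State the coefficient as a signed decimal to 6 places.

+√(1/2) ≈ +0.707107

triangle: 2!×0!×1!/4! = 2/24
(j±m)!: 2!×0!×0!×3!×0!×1! = 12
prefactor² = (2J+1)×Δ×N² = 2
  k=0: +1/(0!×2!×0!×0!×0!×1!) = 1/2
Σ = 1/2  ⇒  CG² = 2×1/2² = 1/2
CG = +√(1/2) = +0.707107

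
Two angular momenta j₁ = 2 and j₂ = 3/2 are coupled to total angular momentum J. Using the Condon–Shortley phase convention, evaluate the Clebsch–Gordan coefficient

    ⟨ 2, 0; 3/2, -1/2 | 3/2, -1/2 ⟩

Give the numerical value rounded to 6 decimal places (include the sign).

√[4·2!2!1!/6! · 2!2!1!2!1!2!] = √(16/45)
  +(−1)^0/∏(0,2,2,1,0,0)! = 1/4  (running 1/4)
  +(−1)^1/∏(1,1,1,0,1,1)! = -1  (running -3/4)
⟨..|..⟩ = √(16/45)·(-3/4) = -0.447214

−√(1/5) ≈ -0.447214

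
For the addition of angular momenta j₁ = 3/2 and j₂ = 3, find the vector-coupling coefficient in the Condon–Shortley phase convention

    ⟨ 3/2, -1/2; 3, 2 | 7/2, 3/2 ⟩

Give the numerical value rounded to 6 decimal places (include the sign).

j₁+j₂−J=1  J+j₁−j₂=2  J−j₁+j₂=5  j₁+j₂+J+1=9
(j₁±m₁, j₂±m₂, J±M) = (1,2,5,1,5,2)
P² = 6400/21
sum k=0..1:
  [0] +1/240 = 1/240
  [1] −1/24 = -1/24
S = -3/80
C² = P²·S² = 3/7 ; C = -0.654654

−√(3/7) ≈ -0.654654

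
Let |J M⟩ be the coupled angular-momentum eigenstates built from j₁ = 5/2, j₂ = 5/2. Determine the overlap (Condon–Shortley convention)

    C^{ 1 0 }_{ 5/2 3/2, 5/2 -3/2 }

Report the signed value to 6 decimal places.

−√(9/70) ≈ -0.358569

j₁+j₂−J=4  J+j₁−j₂=1  J−j₁+j₂=1  j₁+j₂+J+1=7
(j₁±m₁, j₂±m₂, J±M) = (4,1,1,4,1,1)
P² = 288/35
sum k=0..1:
  [0] +1/24 = 1/24
  [1] −1/6 = -1/6
S = -1/8
C² = P²·S² = 9/70 ; C = -0.358569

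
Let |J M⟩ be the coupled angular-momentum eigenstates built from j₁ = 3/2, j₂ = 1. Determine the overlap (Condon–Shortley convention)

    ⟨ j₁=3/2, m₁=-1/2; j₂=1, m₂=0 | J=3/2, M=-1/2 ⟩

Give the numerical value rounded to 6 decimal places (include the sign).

−√(1/15) ≈ -0.258199

triangle: 1!×2!×1!/5! = 2/120
(j±m)!: 1!×2!×1!×1!×1!×2! = 4
prefactor² = (2J+1)×Δ×N² = 4/15
  k=0: +1/(0!×1!×2!×1!×0!×0!) = 1/2
  k=1: −1/(1!×0!×1!×0!×1!×1!) = -1
Σ = -1/2  ⇒  CG² = 4/15×(-1/2)² = 1/15
CG = −√(1/15) = -0.258199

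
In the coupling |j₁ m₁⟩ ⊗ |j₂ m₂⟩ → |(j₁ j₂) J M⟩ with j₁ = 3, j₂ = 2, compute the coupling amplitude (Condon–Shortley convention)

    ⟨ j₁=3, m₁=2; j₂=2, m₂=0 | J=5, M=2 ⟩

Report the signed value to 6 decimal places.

+√(3/10) = +0.547723

j₁+j₂−J=0  J+j₁−j₂=6  J−j₁+j₂=4  j₁+j₂+J+1=11
(j₁±m₁, j₂±m₂, J±M) = (5,1,2,2,7,3)
P² = 69120
sum k=0..0:
  [0] +1/480 = 1/480
S = 1/480
C² = P²·S² = 3/10 ; C = +0.547723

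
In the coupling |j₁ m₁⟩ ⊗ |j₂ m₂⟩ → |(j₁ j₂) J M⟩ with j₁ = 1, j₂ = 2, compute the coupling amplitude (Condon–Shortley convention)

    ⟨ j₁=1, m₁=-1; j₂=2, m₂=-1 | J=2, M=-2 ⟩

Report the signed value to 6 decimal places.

-0.577350  (= −√(1/3))

j₁+j₂−J=1  J+j₁−j₂=1  J−j₁+j₂=3  j₁+j₂+J+1=6
(j₁±m₁, j₂±m₂, J±M) = (0,2,1,3,0,4)
P² = 12
sum k=1..1:
  [1] −1/6 = -1/6
S = -1/6
C² = P²·S² = 1/3 ; C = -0.577350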